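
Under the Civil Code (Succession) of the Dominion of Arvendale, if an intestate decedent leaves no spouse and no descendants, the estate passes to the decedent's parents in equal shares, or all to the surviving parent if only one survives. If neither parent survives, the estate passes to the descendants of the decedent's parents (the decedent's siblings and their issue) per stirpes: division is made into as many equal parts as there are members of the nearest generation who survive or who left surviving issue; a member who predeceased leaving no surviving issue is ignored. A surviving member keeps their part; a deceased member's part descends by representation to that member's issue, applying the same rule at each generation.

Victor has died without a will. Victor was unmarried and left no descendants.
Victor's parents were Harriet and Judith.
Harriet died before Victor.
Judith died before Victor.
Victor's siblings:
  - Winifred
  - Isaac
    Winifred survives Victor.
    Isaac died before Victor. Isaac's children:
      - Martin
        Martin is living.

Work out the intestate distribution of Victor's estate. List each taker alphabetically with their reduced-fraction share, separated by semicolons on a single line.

Neither parent survives and there are no descendants, so the estate passes to Victor's siblings and their issue per stirpes.
The estate is divided into 2 equal shares of 1/2 among Winifred, Isaac.
Winifred is living and takes 1/2.
Isaac predeceased; the 1/2 allotted to Isaac's branch passes to Isaac's issue by representation.
Martin is the sole taker at this level and receives the full 1/2.

Martin 1/2; Winifred 1/2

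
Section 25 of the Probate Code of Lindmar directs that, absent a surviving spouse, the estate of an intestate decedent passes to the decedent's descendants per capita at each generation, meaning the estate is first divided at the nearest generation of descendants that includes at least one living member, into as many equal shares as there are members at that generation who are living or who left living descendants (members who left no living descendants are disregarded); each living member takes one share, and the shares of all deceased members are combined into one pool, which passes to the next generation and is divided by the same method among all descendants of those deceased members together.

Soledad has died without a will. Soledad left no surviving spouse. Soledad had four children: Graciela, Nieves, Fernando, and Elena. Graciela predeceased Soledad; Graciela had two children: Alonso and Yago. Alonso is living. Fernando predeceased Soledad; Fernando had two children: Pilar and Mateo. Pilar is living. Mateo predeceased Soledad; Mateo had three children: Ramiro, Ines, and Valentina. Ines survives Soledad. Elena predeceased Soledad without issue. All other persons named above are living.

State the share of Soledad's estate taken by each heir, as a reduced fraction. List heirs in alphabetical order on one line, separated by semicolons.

Alonso 1/6; Ines 1/18; Nieves 1/3; Pilar 1/6; Ramiro 1/18; Valentina 1/18; Yago 1/6

There is no surviving spouse, so the entire estate passes to Soledad's descendants per capita at each generation.
At generation 1 (Graciela, Nieves, Fernando) there are 3 shares of (1)/3 = 1/3 each.
Living: Nieves — each takes 1/3.
Deceased: Graciela and Fernando. Their combined 2/3 is pooled and carried to generation 2.
At generation 2 (Alonso, Yago, Pilar, Mateo) there are 4 shares of (2/3)/4 = 1/6 each.
Living: Alonso, Yago, and Pilar — each takes 1/6.
Deceased: Mateo. That 1/6 share is carried to generation 3.
At generation 3 (Ramiro, Ines, Valentina) there are 3 shares of (1/6)/3 = 1/18 each.
Living: Ramiro, Ines, and Valentina — each takes 1/18.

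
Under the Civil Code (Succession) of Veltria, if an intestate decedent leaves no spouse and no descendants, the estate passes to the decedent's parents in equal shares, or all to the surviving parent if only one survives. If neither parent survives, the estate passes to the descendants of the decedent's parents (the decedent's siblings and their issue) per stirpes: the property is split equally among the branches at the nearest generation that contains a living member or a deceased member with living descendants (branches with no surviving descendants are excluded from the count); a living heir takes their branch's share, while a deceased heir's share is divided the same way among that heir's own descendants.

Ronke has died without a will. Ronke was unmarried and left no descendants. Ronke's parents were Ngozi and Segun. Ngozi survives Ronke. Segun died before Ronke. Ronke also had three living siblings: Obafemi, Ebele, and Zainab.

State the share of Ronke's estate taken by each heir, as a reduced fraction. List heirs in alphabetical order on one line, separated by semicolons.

Only one parent, Ngozi, survives, so Ngozi takes the entire estate. The siblings take nothing because a surviving parent has priority.

Ngozi 1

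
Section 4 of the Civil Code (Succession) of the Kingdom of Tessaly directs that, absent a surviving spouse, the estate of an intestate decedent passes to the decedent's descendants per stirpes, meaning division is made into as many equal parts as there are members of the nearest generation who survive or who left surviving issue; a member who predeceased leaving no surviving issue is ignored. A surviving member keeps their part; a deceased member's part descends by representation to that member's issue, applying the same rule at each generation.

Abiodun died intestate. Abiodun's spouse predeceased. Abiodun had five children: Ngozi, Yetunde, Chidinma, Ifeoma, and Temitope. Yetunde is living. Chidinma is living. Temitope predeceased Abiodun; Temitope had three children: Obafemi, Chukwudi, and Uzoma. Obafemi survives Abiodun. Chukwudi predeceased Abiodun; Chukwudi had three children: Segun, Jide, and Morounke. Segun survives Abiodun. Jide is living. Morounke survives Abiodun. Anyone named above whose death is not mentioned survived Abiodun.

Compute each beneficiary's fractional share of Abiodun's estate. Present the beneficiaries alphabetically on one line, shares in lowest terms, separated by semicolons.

There is no surviving spouse, so the entire estate passes to Abiodun's descendants per stirpes.
The estate is divided into 5 equal shares of 1/5 among Ngozi, Yetunde, Chidinma, Ifeoma, Temitope.
Ngozi is living and takes 1/5.
Yetunde is living and takes 1/5.
Chidinma is living and takes 1/5.
Ifeoma is living and takes 1/5.
Temitope predeceased; the 1/5 allotted to Temitope's branch passes to Temitope's issue by representation.
The 1/5 is divided into 3 equal shares of 1/15 among Obafemi, Chukwudi, Uzoma.
Obafemi is living and takes 1/15.
Chukwudi predeceased; the 1/15 allotted to Chukwudi's branch passes to Chukwudi's issue by representation.
The 1/15 is divided into 3 equal shares of 1/45 among Segun, Jide, Morounke.
Segun is living and takes 1/45.
Jide is living and takes 1/45.
Morounke is living and takes 1/45.
Uzoma is living and takes 1/15.

Chidinma 1/5; Ifeoma 1/5; Jide 1/45; Morounke 1/45; Ngozi 1/5; Obafemi 1/15; Segun 1/45; Uzoma 1/15; Yetunde 1/5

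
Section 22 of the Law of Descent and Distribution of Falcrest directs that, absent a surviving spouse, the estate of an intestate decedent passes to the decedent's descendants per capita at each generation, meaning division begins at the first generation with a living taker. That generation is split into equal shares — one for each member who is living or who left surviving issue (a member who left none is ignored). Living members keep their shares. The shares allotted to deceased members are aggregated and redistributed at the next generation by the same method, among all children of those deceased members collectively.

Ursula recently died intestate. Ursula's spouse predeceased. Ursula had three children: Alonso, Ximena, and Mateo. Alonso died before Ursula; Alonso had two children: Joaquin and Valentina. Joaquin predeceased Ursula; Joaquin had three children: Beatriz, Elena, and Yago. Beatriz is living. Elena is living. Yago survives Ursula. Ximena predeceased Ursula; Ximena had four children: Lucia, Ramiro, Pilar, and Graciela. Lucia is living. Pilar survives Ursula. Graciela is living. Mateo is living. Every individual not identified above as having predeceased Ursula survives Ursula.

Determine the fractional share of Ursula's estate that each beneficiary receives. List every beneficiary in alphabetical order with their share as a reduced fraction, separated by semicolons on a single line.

Beatriz 1/27; Elena 1/27; Graciela 1/9; Lucia 1/9; Mateo 1/3; Pilar 1/9; Ramiro 1/9; Valentina 1/9; Yago 1/27

There is no surviving spouse, so the entire estate passes to Ursula's descendants per capita at each generation.
At generation 1 (Alonso, Ximena, Mateo) there are 3 shares of (1)/3 = 1/3 each.
Living: Mateo — each takes 1/3.
Deceased: Alonso and Ximena. Their combined 2/3 is pooled and carried to generation 2.
At generation 2 (Joaquin, Valentina, Lucia, Ramiro, Pilar, Graciela) there are 6 shares of (2/3)/6 = 1/9 each.
Living: Valentina, Lucia, Ramiro, Pilar, and Graciela — each takes 1/9.
Deceased: Joaquin. That 1/9 share is carried to generation 3.
At generation 3 (Beatriz, Elena, Yago) there are 3 shares of (1/9)/3 = 1/27 each.
Living: Beatriz, Elena, and Yago — each takes 1/27.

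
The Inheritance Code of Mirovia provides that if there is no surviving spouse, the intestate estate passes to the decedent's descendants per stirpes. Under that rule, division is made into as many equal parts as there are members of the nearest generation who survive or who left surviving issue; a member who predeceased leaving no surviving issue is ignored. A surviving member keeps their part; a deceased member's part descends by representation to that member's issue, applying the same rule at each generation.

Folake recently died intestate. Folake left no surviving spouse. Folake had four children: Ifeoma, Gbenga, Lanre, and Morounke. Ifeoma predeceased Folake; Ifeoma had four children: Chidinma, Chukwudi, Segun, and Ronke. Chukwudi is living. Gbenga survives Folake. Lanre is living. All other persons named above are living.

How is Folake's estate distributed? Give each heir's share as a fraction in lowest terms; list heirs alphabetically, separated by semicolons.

Chidinma 1/16; Chukwudi 1/16; Gbenga 1/4; Lanre 1/4; Morounke 1/4; Ronke 1/16; Segun 1/16

There is no surviving spouse, so the entire estate passes to Folake's descendants per stirpes.
The estate is divided into 4 equal shares of 1/4 among Ifeoma, Gbenga, Lanre, Morounke.
Ifeoma predeceased; the 1/4 allotted to Ifeoma's branch passes to Ifeoma's issue by representation.
The 1/4 is divided into 4 equal shares of 1/16 among Chidinma, Chukwudi, Segun, Ronke.
Chidinma is living and takes 1/16.
Chukwudi is living and takes 1/16.
Segun is living and takes 1/16.
Ronke is living and takes 1/16.
Gbenga is living and takes 1/4.
Lanre is living and takes 1/4.
Morounke is living and takes 1/4.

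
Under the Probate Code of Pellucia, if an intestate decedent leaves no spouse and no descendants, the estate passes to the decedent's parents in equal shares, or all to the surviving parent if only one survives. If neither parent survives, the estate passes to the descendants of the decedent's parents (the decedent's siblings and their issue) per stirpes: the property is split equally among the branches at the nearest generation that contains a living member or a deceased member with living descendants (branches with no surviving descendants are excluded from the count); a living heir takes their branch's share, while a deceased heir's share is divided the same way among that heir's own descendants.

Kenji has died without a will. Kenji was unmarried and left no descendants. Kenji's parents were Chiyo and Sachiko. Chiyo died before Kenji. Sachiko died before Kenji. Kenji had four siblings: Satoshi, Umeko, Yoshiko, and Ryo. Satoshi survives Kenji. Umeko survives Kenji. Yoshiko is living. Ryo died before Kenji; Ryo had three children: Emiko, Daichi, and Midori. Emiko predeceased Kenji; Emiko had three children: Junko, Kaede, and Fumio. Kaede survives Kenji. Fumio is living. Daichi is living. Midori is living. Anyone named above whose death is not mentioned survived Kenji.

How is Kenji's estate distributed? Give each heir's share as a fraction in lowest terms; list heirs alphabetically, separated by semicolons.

Neither parent survives and there are no descendants, so the estate passes to Kenji's siblings and their issue per stirpes.
The estate is divided into 4 equal shares of 1/4 among Satoshi, Umeko, Yoshiko, Ryo.
Satoshi is living and takes 1/4.
Umeko is living and takes 1/4.
Yoshiko is living and takes 1/4.
Ryo predeceased; the 1/4 allotted to Ryo's branch passes to Ryo's issue by representation.
The 1/4 is divided into 3 equal shares of 1/12 among Emiko, Daichi, Midori.
Emiko predeceased; the 1/12 allotted to Emiko's branch passes to Emiko's issue by representation.
The 1/12 is divided into 3 equal shares of 1/36 among Junko, Kaede, Fumio.
Junko is living and takes 1/36.
Kaede is living and takes 1/36.
Fumio is living and takes 1/36.
Daichi is living and takes 1/12.
Midori is living and takes 1/12.

Daichi 1/12; Fumio 1/36; Junko 1/36; Kaede 1/36; Midori 1/12; Satoshi 1/4; Umeko 1/4; Yoshiko 1/4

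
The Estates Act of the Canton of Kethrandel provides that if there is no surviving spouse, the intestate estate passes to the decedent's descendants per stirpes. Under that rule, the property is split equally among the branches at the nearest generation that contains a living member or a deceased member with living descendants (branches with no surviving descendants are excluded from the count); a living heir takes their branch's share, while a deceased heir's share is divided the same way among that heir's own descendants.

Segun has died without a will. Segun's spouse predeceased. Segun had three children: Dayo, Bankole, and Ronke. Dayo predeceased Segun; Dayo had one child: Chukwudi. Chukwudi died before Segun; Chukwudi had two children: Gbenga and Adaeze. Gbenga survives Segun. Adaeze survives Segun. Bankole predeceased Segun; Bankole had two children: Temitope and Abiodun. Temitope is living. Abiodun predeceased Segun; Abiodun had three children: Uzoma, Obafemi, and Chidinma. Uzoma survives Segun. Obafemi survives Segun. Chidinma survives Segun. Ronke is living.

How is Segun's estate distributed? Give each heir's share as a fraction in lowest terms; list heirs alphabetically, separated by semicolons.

There is no surviving spouse, so the entire estate passes to Segun's descendants per stirpes.
The estate is divided into 3 equal shares of 1/3 among Dayo, Bankole, Ronke.
Dayo predeceased; the 1/3 allotted to Dayo's branch passes to Dayo's issue by representation.
Chukwudi's line is the sole branch at this level, so the full 1/3 passes to Chukwudi's issue by representation.
The 1/3 is divided into 2 equal shares of 1/6 among Gbenga, Adaeze.
Gbenga is living and takes 1/6.
Adaeze is living and takes 1/6.
Bankole predeceased; the 1/3 allotted to Bankole's branch passes to Bankole's issue by representation.
The 1/3 is divided into 2 equal shares of 1/6 among Temitope, Abiodun.
Temitope is living and takes 1/6.
Abiodun predeceased; the 1/6 allotted to Abiodun's branch passes to Abiodun's issue by representation.
The 1/6 is divided into 3 equal shares of 1/18 among Uzoma, Obafemi, Chidinma.
Uzoma is living and takes 1/18.
Obafemi is living and takes 1/18.
Chidinma is living and takes 1/18.
Ronke is living and takes 1/3.

Adaeze 1/6; Chidinma 1/18; Gbenga 1/6; Obafemi 1/18; Ronke 1/3; Temitope 1/6; Uzoma 1/18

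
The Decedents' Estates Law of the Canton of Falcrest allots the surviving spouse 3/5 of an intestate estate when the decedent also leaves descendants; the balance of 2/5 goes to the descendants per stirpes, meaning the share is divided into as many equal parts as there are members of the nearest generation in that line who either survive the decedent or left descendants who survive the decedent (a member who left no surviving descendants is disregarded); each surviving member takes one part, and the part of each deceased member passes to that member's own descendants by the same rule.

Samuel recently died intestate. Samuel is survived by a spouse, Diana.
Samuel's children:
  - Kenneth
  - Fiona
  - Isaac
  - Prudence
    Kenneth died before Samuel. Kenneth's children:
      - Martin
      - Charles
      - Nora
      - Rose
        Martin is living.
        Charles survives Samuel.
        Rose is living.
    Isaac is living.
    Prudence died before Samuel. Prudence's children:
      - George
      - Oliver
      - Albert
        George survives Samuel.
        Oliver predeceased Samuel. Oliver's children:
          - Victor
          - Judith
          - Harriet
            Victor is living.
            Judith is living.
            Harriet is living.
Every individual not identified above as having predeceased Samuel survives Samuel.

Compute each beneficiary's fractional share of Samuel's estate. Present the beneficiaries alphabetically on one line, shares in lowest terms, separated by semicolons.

Diana, as surviving spouse, takes 3/5.
The remaining 2/5 passes to Samuel's descendants per stirpes.
The 2/5 is divided into 4 equal shares of 1/10 among Kenneth, Fiona, Isaac, Prudence.
Kenneth predeceased; the 1/10 allotted to Kenneth's branch passes to Kenneth's issue by representation.
The 1/10 is divided into 4 equal shares of 1/40 among Martin, Charles, Nora, Rose.
Martin is living and takes 1/40.
Charles is living and takes 1/40.
Nora is living and takes 1/40.
Rose is living and takes 1/40.
Fiona is living and takes 1/10.
Isaac is living and takes 1/10.
Prudence predeceased; the 1/10 allotted to Prudence's branch passes to Prudence's issue by representation.
The 1/10 is divided into 3 equal shares of 1/30 among George, Oliver, Albert.
George is living and takes 1/30.
Oliver predeceased; the 1/30 allotted to Oliver's branch passes to Oliver's issue by representation.
The 1/30 is divided into 3 equal shares of 1/90 among Victor, Judith, Harriet.
Victor is living and takes 1/90.
Judith is living and takes 1/90.
Harriet is living and takes 1/90.
Albert is living and takes 1/30.

Albert 1/30; Charles 1/40; Diana 3/5; Fiona 1/10; George 1/30; Harriet 1/90; Isaac 1/10; Judith 1/90; Martin 1/40; Nora 1/40; Rose 1/40; Victor 1/90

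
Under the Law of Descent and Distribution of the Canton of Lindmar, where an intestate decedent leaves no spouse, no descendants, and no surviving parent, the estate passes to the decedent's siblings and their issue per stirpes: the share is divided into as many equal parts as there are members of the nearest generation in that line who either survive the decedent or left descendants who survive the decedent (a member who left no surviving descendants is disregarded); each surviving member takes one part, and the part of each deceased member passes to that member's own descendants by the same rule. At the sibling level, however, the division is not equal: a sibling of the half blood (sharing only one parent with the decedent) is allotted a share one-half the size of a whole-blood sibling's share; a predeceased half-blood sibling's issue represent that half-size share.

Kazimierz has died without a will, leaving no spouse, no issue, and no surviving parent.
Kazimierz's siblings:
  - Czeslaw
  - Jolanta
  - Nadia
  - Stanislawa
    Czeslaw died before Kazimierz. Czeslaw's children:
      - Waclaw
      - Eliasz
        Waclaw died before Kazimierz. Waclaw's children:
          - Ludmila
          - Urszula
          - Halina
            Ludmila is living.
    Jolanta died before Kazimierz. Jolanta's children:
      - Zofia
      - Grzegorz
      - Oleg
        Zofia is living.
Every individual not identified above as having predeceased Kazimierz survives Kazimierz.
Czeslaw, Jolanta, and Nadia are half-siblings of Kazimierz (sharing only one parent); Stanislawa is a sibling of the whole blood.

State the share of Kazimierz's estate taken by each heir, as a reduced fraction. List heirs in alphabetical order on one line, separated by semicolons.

No spouse, descendants, or parent survives, so the estate passes to Kazimierz's siblings per stirpes.
Half-blood siblings count for one-half the weight of whole-blood siblings at the initial division.
Dividing 1 in proportion to weights (total weight 5/2): Czeslaw (weight 1/2) → 1/5; Jolanta (weight 1/2) → 1/5; Nadia (weight 1/2) → 1/5; Stanislawa (weight 1) → 2/5.
Czeslaw predeceased; the 1/5 allotted to Czeslaw's branch passes to Czeslaw's issue by representation.
The 1/5 is divided into 2 equal shares of 1/10 among Waclaw, Eliasz.
Waclaw predeceased; the 1/10 allotted to Waclaw's branch passes to Waclaw's issue by representation.
The 1/10 is divided into 3 equal shares of 1/30 among Ludmila, Urszula, Halina.
Ludmila is living and takes 1/30.
Urszula is living and takes 1/30.
Halina is living and takes 1/30.
Eliasz is living and takes 1/10.
Jolanta predeceased; the 1/5 allotted to Jolanta's branch passes to Jolanta's issue by representation.
The 1/5 is divided into 3 equal shares of 1/15 among Zofia, Grzegorz, Oleg.
Zofia is living and takes 1/15.
Grzegorz is living and takes 1/15.
Oleg is living and takes 1/15.
Nadia is living and takes 1/5.
Stanislawa is living and takes 2/5.

Eliasz 1/10; Grzegorz 1/15; Halina 1/30; Ludmila 1/30; Nadia 1/5; Oleg 1/15; Stanislawa 2/5; Urszula 1/30; Zofia 1/15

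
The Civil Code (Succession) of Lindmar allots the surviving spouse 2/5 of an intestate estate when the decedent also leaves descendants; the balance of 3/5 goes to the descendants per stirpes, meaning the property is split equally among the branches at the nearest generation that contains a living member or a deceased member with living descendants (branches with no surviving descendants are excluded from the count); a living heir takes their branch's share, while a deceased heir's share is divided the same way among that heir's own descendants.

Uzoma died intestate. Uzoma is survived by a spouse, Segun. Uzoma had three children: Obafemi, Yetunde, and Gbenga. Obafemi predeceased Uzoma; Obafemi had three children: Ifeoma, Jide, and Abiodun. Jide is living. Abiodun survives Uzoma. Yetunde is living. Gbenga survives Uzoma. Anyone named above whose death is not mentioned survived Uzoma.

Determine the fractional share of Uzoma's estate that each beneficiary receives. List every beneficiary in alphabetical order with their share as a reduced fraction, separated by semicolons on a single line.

Abiodun 1/15; Gbenga 1/5; Ifeoma 1/15; Jide 1/15; Segun 2/5; Yetunde 1/5

Segun, as surviving spouse, takes 2/5.
The remaining 3/5 passes to Uzoma's descendants per stirpes.
The 3/5 is divided into 3 equal shares of 1/5 among Obafemi, Yetunde, Gbenga.
Obafemi predeceased; the 1/5 allotted to Obafemi's branch passes to Obafemi's issue by representation.
The 1/5 is divided into 3 equal shares of 1/15 among Ifeoma, Jide, Abiodun.
Ifeoma is living and takes 1/15.
Jide is living and takes 1/15.
Abiodun is living and takes 1/15.
Yetunde is living and takes 1/5.
Gbenga is living and takes 1/5.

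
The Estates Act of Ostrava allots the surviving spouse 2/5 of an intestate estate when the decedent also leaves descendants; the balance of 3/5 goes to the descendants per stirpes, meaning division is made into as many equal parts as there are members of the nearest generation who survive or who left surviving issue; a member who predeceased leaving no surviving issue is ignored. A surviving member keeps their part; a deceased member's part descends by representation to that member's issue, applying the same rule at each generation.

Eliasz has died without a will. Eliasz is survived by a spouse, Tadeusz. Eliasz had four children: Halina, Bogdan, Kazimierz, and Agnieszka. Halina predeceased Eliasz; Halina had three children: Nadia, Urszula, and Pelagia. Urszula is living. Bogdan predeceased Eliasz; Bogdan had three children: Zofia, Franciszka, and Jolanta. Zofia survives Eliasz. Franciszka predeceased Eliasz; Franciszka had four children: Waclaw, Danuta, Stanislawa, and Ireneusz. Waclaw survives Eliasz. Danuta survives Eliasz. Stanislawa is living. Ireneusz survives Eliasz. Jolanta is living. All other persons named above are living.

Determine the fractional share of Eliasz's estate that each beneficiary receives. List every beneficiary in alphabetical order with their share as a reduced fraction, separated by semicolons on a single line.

Tadeusz, as surviving spouse, takes 2/5.
The remaining 3/5 passes to Eliasz's descendants per stirpes.
The 3/5 is divided into 4 equal shares of 3/20 among Halina, Bogdan, Kazimierz, Agnieszka.
Halina predeceased; the 3/20 allotted to Halina's branch passes to Halina's issue by representation.
The 3/20 is divided into 3 equal shares of 1/20 among Nadia, Urszula, Pelagia.
Nadia is living and takes 1/20.
Urszula is living and takes 1/20.
Pelagia is living and takes 1/20.
Bogdan predeceased; the 3/20 allotted to Bogdan's branch passes to Bogdan's issue by representation.
The 3/20 is divided into 3 equal shares of 1/20 among Zofia, Franciszka, Jolanta.
Zofia is living and takes 1/20.
Franciszka predeceased; the 1/20 allotted to Franciszka's branch passes to Franciszka's issue by representation.
The 1/20 is divided into 4 equal shares of 1/80 among Waclaw, Danuta, Stanislawa, Ireneusz.
Waclaw is living and takes 1/80.
Danuta is living and takes 1/80.
Stanislawa is living and takes 1/80.
Ireneusz is living and takes 1/80.
Jolanta is living and takes 1/20.
Kazimierz is living and takes 3/20.
Agnieszka is living and takes 3/20.

Agnieszka 3/20; Danuta 1/80; Ireneusz 1/80; Jolanta 1/20; Kazimierz 3/20; Nadia 1/20; Pelagia 1/20; Stanislawa 1/80; Tadeusz 2/5; Urszula 1/20; Waclaw 1/80; Zofia 1/20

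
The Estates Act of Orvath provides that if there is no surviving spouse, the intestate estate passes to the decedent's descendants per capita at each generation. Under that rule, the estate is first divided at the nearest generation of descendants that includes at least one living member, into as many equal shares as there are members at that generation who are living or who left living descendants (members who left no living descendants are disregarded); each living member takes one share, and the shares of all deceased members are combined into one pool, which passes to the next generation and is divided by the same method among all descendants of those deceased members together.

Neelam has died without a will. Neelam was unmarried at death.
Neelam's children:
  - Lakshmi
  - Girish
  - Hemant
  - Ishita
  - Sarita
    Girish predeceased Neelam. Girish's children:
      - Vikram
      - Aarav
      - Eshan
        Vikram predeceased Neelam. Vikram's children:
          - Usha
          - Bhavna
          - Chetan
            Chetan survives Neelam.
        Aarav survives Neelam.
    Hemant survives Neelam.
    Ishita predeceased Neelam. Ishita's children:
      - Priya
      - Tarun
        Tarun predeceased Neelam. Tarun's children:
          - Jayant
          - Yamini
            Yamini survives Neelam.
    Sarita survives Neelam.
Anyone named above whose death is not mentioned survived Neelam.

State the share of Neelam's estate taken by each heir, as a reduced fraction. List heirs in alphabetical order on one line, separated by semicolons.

There is no surviving spouse, so the entire estate passes to Neelam's descendants per capita at each generation.
At generation 1 (Lakshmi, Girish, Hemant, Ishita, Sarita) there are 5 shares of (1)/5 = 1/5 each.
Living: Lakshmi, Hemant, and Sarita — each takes 1/5.
Deceased: Girish and Ishita. Their combined 2/5 is pooled and carried to generation 2.
At generation 2 (Vikram, Aarav, Eshan, Priya, Tarun) there are 5 shares of (2/5)/5 = 2/25 each.
Living: Aarav, Eshan, and Priya — each takes 2/25.
Deceased: Vikram and Tarun. Their combined 4/25 is pooled and carried to generation 3.
At generation 3 (Usha, Bhavna, Chetan, Jayant, Yamini) there are 5 shares of (4/25)/5 = 4/125 each.
Living: Usha, Bhavna, Chetan, Jayant, and Yamini — each takes 4/125.

Aarav 2/25; Bhavna 4/125; Chetan 4/125; Eshan 2/25; Hemant 1/5; Jayant 4/125; Lakshmi 1/5; Priya 2/25; Sarita 1/5; Usha 4/125; Yamini 4/125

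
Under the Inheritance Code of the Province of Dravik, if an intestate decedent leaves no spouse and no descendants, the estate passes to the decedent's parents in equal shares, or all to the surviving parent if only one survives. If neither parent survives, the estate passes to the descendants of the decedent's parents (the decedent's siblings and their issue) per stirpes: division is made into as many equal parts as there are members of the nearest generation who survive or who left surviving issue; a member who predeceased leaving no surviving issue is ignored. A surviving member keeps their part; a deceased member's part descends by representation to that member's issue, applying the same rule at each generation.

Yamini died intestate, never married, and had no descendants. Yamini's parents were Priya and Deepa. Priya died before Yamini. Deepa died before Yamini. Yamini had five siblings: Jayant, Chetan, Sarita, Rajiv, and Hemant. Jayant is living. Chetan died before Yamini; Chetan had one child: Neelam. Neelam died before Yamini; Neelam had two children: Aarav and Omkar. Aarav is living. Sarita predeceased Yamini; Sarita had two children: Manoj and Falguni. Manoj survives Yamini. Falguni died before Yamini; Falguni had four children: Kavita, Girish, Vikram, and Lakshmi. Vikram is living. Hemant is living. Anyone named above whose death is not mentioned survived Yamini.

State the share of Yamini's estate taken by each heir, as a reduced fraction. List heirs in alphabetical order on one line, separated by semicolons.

Aarav 1/10; Girish 1/40; Hemant 1/5; Jayant 1/5; Kavita 1/40; Lakshmi 1/40; Manoj 1/10; Omkar 1/10; Rajiv 1/5; Vikram 1/40

Neither parent survives and there are no descendants, so the estate passes to Yamini's siblings and their issue per stirpes.
The estate is divided into 5 equal shares of 1/5 among Jayant, Chetan, Sarita, Rajiv, Hemant.
Jayant is living and takes 1/5.
Chetan predeceased; the 1/5 allotted to Chetan's branch passes to Chetan's issue by representation.
Neelam's line is the sole branch at this level, so the full 1/5 passes to Neelam's issue by representation.
The 1/5 is divided into 2 equal shares of 1/10 among Aarav, Omkar.
Aarav is living and takes 1/10.
Omkar is living and takes 1/10.
Sarita predeceased; the 1/5 allotted to Sarita's branch passes to Sarita's issue by representation.
The 1/5 is divided into 2 equal shares of 1/10 among Manoj, Falguni.
Manoj is living and takes 1/10.
Falguni predeceased; the 1/10 allotted to Falguni's branch passes to Falguni's issue by representation.
The 1/10 is divided into 4 equal shares of 1/40 among Kavita, Girish, Vikram, Lakshmi.
Kavita is living and takes 1/40.
Girish is living and takes 1/40.
Vikram is living and takes 1/40.
Lakshmi is living and takes 1/40.
Rajiv is living and takes 1/5.
Hemant is living and takes 1/5.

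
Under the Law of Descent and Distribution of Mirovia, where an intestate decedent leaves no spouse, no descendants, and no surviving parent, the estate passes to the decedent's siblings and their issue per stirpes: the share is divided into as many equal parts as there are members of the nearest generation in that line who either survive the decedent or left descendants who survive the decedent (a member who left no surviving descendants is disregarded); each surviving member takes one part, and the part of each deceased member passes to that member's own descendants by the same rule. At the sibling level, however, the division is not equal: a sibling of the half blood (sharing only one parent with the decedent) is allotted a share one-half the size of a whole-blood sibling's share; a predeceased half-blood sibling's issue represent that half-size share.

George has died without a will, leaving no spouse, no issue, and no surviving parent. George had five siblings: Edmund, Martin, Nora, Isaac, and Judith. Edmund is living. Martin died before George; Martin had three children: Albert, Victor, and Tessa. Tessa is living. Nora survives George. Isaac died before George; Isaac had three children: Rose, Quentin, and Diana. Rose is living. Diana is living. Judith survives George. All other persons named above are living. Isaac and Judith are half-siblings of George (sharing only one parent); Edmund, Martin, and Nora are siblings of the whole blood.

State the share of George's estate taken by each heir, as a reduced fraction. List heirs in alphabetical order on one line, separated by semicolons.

No spouse, descendants, or parent survives, so the estate passes to George's siblings per stirpes.
Half-blood siblings count for one-half the weight of whole-blood siblings at the initial division.
Dividing 1 in proportion to weights (total weight 4): Edmund (weight 1) → 1/4; Martin (weight 1) → 1/4; Nora (weight 1) → 1/4; Isaac (weight 1/2) → 1/8; Judith (weight 1/2) → 1/8.
Edmund is living and takes 1/4.
Martin predeceased; the 1/4 allotted to Martin's branch passes to Martin's issue by representation.
The 1/4 is divided into 3 equal shares of 1/12 among Albert, Victor, Tessa.
Albert is living and takes 1/12.
Victor is living and takes 1/12.
Tessa is living and takes 1/12.
Nora is living and takes 1/4.
Isaac predeceased; the 1/8 allotted to Isaac's branch passes to Isaac's issue by representation.
The 1/8 is divided into 3 equal shares of 1/24 among Rose, Quentin, Diana.
Rose is living and takes 1/24.
Quentin is living and takes 1/24.
Diana is living and takes 1/24.
Judith is living and takes 1/8.

Albert 1/12; Diana 1/24; Edmund 1/4; Judith 1/8; Nora 1/4; Quentin 1/24; Rose 1/24; Tessa 1/12; Victor 1/12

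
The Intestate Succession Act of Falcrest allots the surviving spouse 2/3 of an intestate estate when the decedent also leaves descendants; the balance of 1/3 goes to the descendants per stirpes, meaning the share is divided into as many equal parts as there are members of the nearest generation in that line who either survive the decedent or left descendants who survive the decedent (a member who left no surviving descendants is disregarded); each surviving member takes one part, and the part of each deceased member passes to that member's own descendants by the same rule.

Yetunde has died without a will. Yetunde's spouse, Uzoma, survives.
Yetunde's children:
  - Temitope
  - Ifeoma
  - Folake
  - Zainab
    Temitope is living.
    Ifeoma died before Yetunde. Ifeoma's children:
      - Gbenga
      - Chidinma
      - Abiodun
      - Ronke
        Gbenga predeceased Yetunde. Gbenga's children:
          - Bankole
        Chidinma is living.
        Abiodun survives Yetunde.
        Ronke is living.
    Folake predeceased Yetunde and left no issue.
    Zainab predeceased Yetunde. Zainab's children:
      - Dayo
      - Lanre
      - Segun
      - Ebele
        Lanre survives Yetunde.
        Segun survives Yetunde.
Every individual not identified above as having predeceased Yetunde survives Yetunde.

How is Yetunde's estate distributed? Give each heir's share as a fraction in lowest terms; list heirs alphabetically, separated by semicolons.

Abiodun 1/36; Bankole 1/36; Chidinma 1/36; Dayo 1/36; Ebele 1/36; Lanre 1/36; Ronke 1/36; Segun 1/36; Temitope 1/9; Uzoma 2/3

Uzoma, as surviving spouse, takes 2/3.
The remaining 1/3 passes to Yetunde's descendants per stirpes.
Folake left no surviving issue, so that branch lapses and is disregarded.
The 1/3 is divided into 3 equal shares of 1/9 among Temitope, Ifeoma, Zainab.
Temitope is living and takes 1/9.
Ifeoma predeceased; the 1/9 allotted to Ifeoma's branch passes to Ifeoma's issue by representation.
The 1/9 is divided into 4 equal shares of 1/36 among Gbenga, Chidinma, Abiodun, Ronke.
Gbenga predeceased; the 1/36 allotted to Gbenga's branch passes to Gbenga's issue by representation.
Bankole is the sole taker at this level and receives the full 1/36.
Chidinma is living and takes 1/36.
Abiodun is living and takes 1/36.
Ronke is living and takes 1/36.
Zainab predeceased; the 1/9 allotted to Zainab's branch passes to Zainab's issue by representation.
The 1/9 is divided into 4 equal shares of 1/36 among Dayo, Lanre, Segun, Ebele.
Dayo is living and takes 1/36.
Lanre is living and takes 1/36.
Segun is living and takes 1/36.
Ebele is living and takes 1/36.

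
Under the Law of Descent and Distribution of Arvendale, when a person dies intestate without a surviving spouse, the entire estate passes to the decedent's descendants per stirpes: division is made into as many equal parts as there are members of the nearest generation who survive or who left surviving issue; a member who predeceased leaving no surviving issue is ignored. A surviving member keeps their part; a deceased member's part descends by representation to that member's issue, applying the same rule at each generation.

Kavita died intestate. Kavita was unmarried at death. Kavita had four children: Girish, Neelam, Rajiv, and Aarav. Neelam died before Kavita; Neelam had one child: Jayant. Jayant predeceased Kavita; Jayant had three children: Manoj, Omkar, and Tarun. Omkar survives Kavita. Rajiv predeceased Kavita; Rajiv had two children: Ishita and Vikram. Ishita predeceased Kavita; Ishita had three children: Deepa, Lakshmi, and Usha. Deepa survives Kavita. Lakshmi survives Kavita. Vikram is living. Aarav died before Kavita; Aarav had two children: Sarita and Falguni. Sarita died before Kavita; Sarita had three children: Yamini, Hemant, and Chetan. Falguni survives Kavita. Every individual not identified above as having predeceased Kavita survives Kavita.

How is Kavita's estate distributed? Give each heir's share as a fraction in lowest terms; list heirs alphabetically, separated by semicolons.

Chetan 1/24; Deepa 1/24; Falguni 1/8; Girish 1/4; Hemant 1/24; Lakshmi 1/24; Manoj 1/12; Omkar 1/12; Tarun 1/12; Usha 1/24; Vikram 1/8; Yamini 1/24

There is no surviving spouse, so the entire estate passes to Kavita's descendants per stirpes.
The estate is divided into 4 equal shares of 1/4 among Girish, Neelam, Rajiv, Aarav.
Girish is living and takes 1/4.
Neelam predeceased; the 1/4 allotted to Neelam's branch passes to Neelam's issue by representation.
Jayant's line is the sole branch at this level, so the full 1/4 passes to Jayant's issue by representation.
The 1/4 is divided into 3 equal shares of 1/12 among Manoj, Omkar, Tarun.
Manoj is living and takes 1/12.
Omkar is living and takes 1/12.
Tarun is living and takes 1/12.
Rajiv predeceased; the 1/4 allotted to Rajiv's branch passes to Rajiv's issue by representation.
The 1/4 is divided into 2 equal shares of 1/8 among Ishita, Vikram.
Ishita predeceased; the 1/8 allotted to Ishita's branch passes to Ishita's issue by representation.
The 1/8 is divided into 3 equal shares of 1/24 among Deepa, Lakshmi, Usha.
Deepa is living and takes 1/24.
Lakshmi is living and takes 1/24.
Usha is living and takes 1/24.
Vikram is living and takes 1/8.
Aarav predeceased; the 1/4 allotted to Aarav's branch passes to Aarav's issue by representation.
The 1/4 is divided into 2 equal shares of 1/8 among Sarita, Falguni.
Sarita predeceased; the 1/8 allotted to Sarita's branch passes to Sarita's issue by representation.
The 1/8 is divided into 3 equal shares of 1/24 among Yamini, Hemant, Chetan.
Yamini is living and takes 1/24.
Hemant is living and takes 1/24.
Chetan is living and takes 1/24.
Falguni is living and takes 1/8.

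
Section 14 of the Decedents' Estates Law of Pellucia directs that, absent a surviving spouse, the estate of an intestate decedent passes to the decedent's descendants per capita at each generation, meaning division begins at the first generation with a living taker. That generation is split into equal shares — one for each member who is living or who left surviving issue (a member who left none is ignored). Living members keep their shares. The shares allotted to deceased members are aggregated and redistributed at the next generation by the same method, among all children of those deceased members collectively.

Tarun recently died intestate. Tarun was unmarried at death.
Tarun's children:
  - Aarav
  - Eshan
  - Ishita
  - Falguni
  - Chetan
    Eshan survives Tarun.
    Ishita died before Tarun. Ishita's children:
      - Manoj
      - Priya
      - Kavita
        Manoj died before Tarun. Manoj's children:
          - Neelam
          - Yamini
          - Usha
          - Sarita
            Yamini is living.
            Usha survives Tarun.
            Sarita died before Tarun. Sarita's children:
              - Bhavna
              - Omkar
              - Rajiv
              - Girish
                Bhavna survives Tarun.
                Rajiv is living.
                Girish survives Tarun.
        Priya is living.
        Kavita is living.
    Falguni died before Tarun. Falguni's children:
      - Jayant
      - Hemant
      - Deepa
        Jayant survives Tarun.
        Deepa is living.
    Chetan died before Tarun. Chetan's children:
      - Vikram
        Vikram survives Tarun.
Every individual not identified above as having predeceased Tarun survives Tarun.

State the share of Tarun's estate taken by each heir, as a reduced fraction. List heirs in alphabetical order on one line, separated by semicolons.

There is no surviving spouse, so the entire estate passes to Tarun's descendants per capita at each generation.
At generation 1 (Aarav, Eshan, Ishita, Falguni, Chetan) there are 5 shares of (1)/5 = 1/5 each.
Living: Aarav and Eshan — each takes 1/5.
Deceased: Ishita, Falguni, and Chetan. Their combined 3/5 is pooled and carried to generation 2.
At generation 2 (Manoj, Priya, Kavita, Jayant, Hemant, Deepa, Vikram) there are 7 shares of (3/5)/7 = 3/35 each.
Living: Priya, Kavita, Jayant, Hemant, Deepa, and Vikram — each takes 3/35.
Deceased: Manoj. That 3/35 share is carried to generation 3.
At generation 3 (Neelam, Yamini, Usha, Sarita) there are 4 shares of (3/35)/4 = 3/140 each.
Living: Neelam, Yamini, and Usha — each takes 3/140.
Deceased: Sarita. That 3/140 share is carried to generation 4.
At generation 4 (Bhavna, Omkar, Rajiv, Girish) there are 4 shares of (3/140)/4 = 3/560 each.
Living: Bhavna, Omkar, Rajiv, and Girish — each takes 3/560.

Aarav 1/5; Bhavna 3/560; Deepa 3/35; Eshan 1/5; Girish 3/560; Hemant 3/35; Jayant 3/35; Kavita 3/35; Neelam 3/140; Omkar 3/560; Priya 3/35; Rajiv 3/560; Usha 3/140; Vikram 3/35; Yamini 3/140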